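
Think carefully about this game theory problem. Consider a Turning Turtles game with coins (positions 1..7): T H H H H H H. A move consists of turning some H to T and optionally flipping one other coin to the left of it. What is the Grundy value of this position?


Coins: T H H H H H H
Key fact: a single head at position k behaves exactly like a Nim heap of size k (turning it to T and optionally flipping a coin at j < k corresponds to moving the heap from k to j, or to 0), and heads combine as a disjunctive sum (two heads at the same place would cancel, matching j XOR j = 0). So the Nim-value is the XOR of the 1-indexed positions of the heads.
Face-up positions (1-indexed): [2, 3, 4, 5, 6, 7]
XOR 0 with 2: 0 XOR 2 = 2
XOR 2 with 3: 2 XOR 3 = 1
XOR 1 with 4: 1 XOR 4 = 5
XOR 5 with 5: 5 XOR 5 = 0
XOR 0 with 6: 0 XOR 6 = 6
XOR 6 with 7: 6 XOR 7 = 1
Nim-value = 1

1


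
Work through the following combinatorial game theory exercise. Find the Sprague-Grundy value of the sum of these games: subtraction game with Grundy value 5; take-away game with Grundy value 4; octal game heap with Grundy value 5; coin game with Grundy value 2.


By the Sprague-Grundy theorem, the Grundy value of a sum of games is the XOR of individual Grundy values.
subtraction game: Grundy value = 5. Running XOR: 0 XOR 5 = 5
take-away game: Grundy value = 4. Running XOR: 5 XOR 4 = 1
octal game heap: Grundy value = 5. Running XOR: 1 XOR 5 = 4
coin game: Grundy value = 2. Running XOR: 4 XOR 2 = 6
The combined Grundy value is 6.

6


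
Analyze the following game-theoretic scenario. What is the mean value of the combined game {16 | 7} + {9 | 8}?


G1 = {16 | 7}, G2 = {9 | 8}
Each is a switch {a | b} with numbers a > b; its mean value is (a + b)/2, and mean value is additive over game sums: m(G1 + G2) = m(G1) + m(G2).
Mean of G1 = (16 + (7))/2 = 23/2 = 23/2
Mean of G2 = (9 + (8))/2 = 17/2 = 17/2
Mean of G1 + G2 = 23/2 + 17/2 = 20

20


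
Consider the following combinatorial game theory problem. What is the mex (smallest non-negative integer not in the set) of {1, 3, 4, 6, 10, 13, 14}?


Set = {1, 3, 4, 6, 10, 13, 14}
0 is NOT in the set. This is the mex.
mex = 0

0


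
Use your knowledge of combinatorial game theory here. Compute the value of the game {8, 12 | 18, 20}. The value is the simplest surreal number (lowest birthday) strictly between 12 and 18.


Left options: {8, 12}, max = 12
Right options: {18, 20}, min = 18
All options are numbers and max(Left) < min(Right), so by the simplicity theorem the value is the simplest (earliest-born) number strictly between 12 and 18.
Integers 13 through 17 all lie strictly between 12 and 18.
Among integers, the simplest (lowest birthday = smallest |n|; 0 is born on day 0, +-n on day n) is 13.
No non-integer in the interval can be simpler: if x is a non-integer in the interval, then floor(x) or ceil(x) also lies in the interval (the interval contains an integer), and both are proper prefixes of x's sign expansion, i.e. born earlier. So the game value is 13.
Game value = 13

13


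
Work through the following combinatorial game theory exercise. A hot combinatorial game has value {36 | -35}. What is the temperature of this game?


The game is {36 | -35}, a switch {a | b} with numbers a > b.
Cooling {a | b} by t gives {a - t | b + t}, which stops being hot when a - t = b + t, i.e. at t = (a - b)/2. So the temperature of a switch is (a - b)/2.
Temperature = (Left option - Right option) / 2
= (36 - (-35)) / 2
= 71 / 2
= 71/2

71/2


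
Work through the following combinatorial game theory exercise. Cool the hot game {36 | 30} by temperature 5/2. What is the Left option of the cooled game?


Original game: {36 | 30} (a switch {a | b} with a > b).
Cooling by t (for t below the temperature (a - b)/2 = 3) taxes each move by t: {a | b} cooled by t is {a - t | b + t}.
Cooling amount: t = 5/2
Cooled Left option: 36 - 5/2 = 67/2
Cooled Right option: 30 + 5/2 = 65/2
Cooled game: {67/2 | 65/2}
Left option = 67/2

67/2


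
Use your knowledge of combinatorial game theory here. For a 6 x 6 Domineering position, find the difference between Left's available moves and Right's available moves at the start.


Board is 6 x 6 (rows x cols).
Left (vertical) placements: (rows-1) * cols = 5 * 6 = 30
Right (horizontal) placements: rows * (cols-1) = 6 * 5 = 30
Advantage = Left - Right = 30 - 30 = 0

0


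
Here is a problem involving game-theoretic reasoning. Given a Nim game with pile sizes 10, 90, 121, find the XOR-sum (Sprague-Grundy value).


We need the XOR (exclusive or) of all pile sizes.
After XOR-ing pile 1 (size 10): 0 XOR 10 = 10
After XOR-ing pile 2 (size 90): 10 XOR 90 = 80
After XOR-ing pile 3 (size 121): 80 XOR 121 = 41
The Nim-value of this position is 41.

41


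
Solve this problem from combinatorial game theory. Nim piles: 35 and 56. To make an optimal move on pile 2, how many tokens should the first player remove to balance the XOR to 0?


Piles: 35 and 56
Current XOR: 35 XOR 56 = 27 (non-zero, so this is an N-position).
To make the XOR zero, we need to find a move that balances the piles.
For pile 2 (size 56): target = 56 XOR 27 = 35
We reduce pile 2 from 56 to 35.
Tokens removed: 56 - 35 = 21
Verification: 35 XOR 35 = 0

21


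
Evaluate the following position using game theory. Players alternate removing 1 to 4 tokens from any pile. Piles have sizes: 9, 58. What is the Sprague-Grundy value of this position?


Subtraction set: {1, 2, 3, 4}
For this subtraction set, G(n) = n mod 5 (period = max + 1 = 5).
Pile 1 (size 9): G(9) = 9 mod 5 = 4
Pile 2 (size 58): G(58) = 58 mod 5 = 3
Total Grundy value = XOR of all: 4 XOR 3 = 7

7


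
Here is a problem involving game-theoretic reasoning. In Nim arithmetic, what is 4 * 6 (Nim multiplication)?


Nim multiplication is bilinear over XOR: (u XOR v) * w = (u*w) XOR (v*w).
So we split each operand into its bit components and XOR the pairwise Nim products.
4 = 4 (as XOR of powers of 2).
6 = 2 + 4 (as XOR of powers of 2).
Using the standard Nim-product table on single bits:
  2*2 = 3,   2*4 = 8,   2*8 = 12,
  4*4 = 6,   4*8 = 11,  8*8 = 13,
and  1*x = x (identity), k*l = l*k (commutative).
Pairwise Nim products:
  4 * 2 = 8
  4 * 4 = 6
XOR them: 8 XOR 6 = 14.
Result: 4 * 6 = 14 (in Nim).

14


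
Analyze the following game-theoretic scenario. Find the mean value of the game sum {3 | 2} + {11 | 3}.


G1 = {3 | 2}, G2 = {11 | 3}
Each is a switch {a | b} with numbers a > b; its mean value is (a + b)/2, and mean value is additive over game sums: m(G1 + G2) = m(G1) + m(G2).
Mean of G1 = (3 + (2))/2 = 5/2 = 5/2
Mean of G2 = (11 + (3))/2 = 14/2 = 7
Mean of G1 + G2 = 5/2 + 7 = 19/2

19/2


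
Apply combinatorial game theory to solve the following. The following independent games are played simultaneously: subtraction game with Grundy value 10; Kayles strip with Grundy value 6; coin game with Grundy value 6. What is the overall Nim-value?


By the Sprague-Grundy theorem, the Grundy value of a sum of games is the XOR of individual Grundy values.
subtraction game: Grundy value = 10. Running XOR: 0 XOR 10 = 10
Kayles strip: Grundy value = 6. Running XOR: 10 XOR 6 = 12
coin game: Grundy value = 6. Running XOR: 12 XOR 6 = 10
The combined Grundy value is 10.

10


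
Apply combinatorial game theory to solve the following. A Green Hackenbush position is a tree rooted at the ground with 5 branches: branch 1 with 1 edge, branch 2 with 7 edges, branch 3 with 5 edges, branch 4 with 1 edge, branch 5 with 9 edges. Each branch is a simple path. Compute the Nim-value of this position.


The tree has 5 branches from the ground vertex.
In Green Hackenbush, the Nim-value of a simple path of length k is k.
Branch 1: length 1, Nim-value = 1
Branch 2: length 7, Nim-value = 7
Branch 3: length 5, Nim-value = 5
Branch 4: length 1, Nim-value = 1
Branch 5: length 9, Nim-value = 9
Total Nim-value = XOR of all branch values:
0 XOR 1 = 1
1 XOR 7 = 6
6 XOR 5 = 3
3 XOR 1 = 2
2 XOR 9 = 11
Nim-value of the tree = 11

11


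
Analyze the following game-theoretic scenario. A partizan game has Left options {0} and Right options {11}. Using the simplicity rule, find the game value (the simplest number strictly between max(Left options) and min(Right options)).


Left options: {0}, max = 0
Right options: {11}, min = 11
All options are numbers and max(Left) < min(Right), so by the simplicity theorem the value is the simplest (earliest-born) number strictly between 0 and 11.
Integers 1 through 10 all lie strictly between 0 and 11.
Among integers, the simplest (lowest birthday = smallest |n|; 0 is born on day 0, +-n on day n) is 1.
No non-integer in the interval can be simpler: if x is a non-integer in the interval, then floor(x) or ceil(x) also lies in the interval (the interval contains an integer), and both are proper prefixes of x's sign expansion, i.e. born earlier. So the game value is 1.
Game value = 1

1


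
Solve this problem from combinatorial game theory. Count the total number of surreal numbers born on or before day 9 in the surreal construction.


Day 0: {|} = 0 is born. Count = 1.
Day n: the number of surreal numbers born by day n is 2^(n+1) - 1.
By day 0: 2^1 - 1 = 1
By day 1: 2^2 - 1 = 3
By day 2: 2^3 - 1 = 7
By day 3: 2^4 - 1 = 15
By day 4: 2^5 - 1 = 31
By day 5: 2^6 - 1 = 63
By day 6: 2^7 - 1 = 127
By day 7: 2^8 - 1 = 255
By day 8: 2^9 - 1 = 511
By day 9: 2^10 - 1 = 1023
By day 9: 1023 surreal numbers.

1023


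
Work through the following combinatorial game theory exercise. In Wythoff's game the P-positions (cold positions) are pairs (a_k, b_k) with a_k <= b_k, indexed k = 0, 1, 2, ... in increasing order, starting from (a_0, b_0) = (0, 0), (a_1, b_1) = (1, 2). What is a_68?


By Wythoff's theorem, a_k = floor(k * phi) and b_k = floor(k * phi^2) = a_k + k, where phi = (1 + sqrt(5))/2 is the golden ratio.
phi = (1 + sqrt(5))/2 = 1.618034
k = 68
k * phi = 68 * 1.618034 = 110.026311
a_68 = floor(k * phi) = 110

110


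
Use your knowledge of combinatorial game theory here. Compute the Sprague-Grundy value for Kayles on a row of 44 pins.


Kayles: a move removes 1 or 2 adjacent pins from a contiguous row.
Removing pins from a row of k leaves two independent rows (a, b) with a + b = k - 1 (one pin) or a + b = k - 2 (two pins); an end removal gives a = 0.
By Sprague-Grundy, G(k) = mex{ G(a) XOR G(b) } over all these splits. G(0) = 0.
G(1): splits (0,0):0^0=0 -> mex({0}) = 1
G(2): splits (0,1):0^1=1 (0,0):0^0=0 -> mex({0, 1}) = 2
G(3): splits (0,2):0^2=2 (1,1):1^1=0 (0,1):0^1=1 -> mex({0, 1, 2}) = 3
G(4): splits (0,3):0^3=3 (1,2):1^2=3 (0,2):0^2=2 (1,1):1^1=0 -> mex({0, 2, 3}) = 1
G(5): splits (0,4):0^1=1 (1,3):1^3=2 (2,2):2^2=0 (0,3):0^3=3 (1,2):1^2=3 -> mex({0, 1, 2, 3}) = 4
G(6) = mex({0, 1, 2, 4}) = 3
G(7) = mex({0, 1, 3, 4, 5}) = 2
G(8) = mex({0, 2, 3, 5, 6}) = 1
G(9) = mex({0, 1, 2, 3, 6, 7}) = 4
G(10) = mex({0, 1, 3, 4, 5, 7}) = 2
G(11) = mex({0, 1, 2, 3, 4, 5}) = 6
G(12) = mex({0, 1, 2, 3, 5, 6, 7}) = 4
G(13) = mex({0, 2, 3, 4, 6, 7}) = 1
G(14) = mex({0, 1, 4, 5, 6, 7}) = 2
G(15) = mex({0, 1, 2, 3, 4, 5, 6}) = 7
G(16) = mex({0, 2, 3, 5, 6, 7}) = 1
G(17) = mex({0, 1, 2, 3, 5, 6, 7}) = 4
G(18) = mex({0, 1, 2, 4, 5, 6}) = 3
G(19) = mex({0, 1, 3, 4, 5, 7}) = 2
G(20) = mex({0, 2, 3, 4, 5, 6, 7}) = 1
G(21) = mex({0, 1, 2, 3, 5, 6, 7}) = 4
G(22) = mex({0, 1, 2, 3, 4, 5, 7}) = 6
G(23) = mex({0, 1, 2, 3, 4, 5, 6}) = 7
G(24) = mex({0, 1, 2, 3, 5, 6, 7}) = 4
G(25) = mex({0, 2, 3, 4, 6, 7}) = 1
G(26) = mex({0, 1, 3, 4, 5, 6, 7}) = 2
G(27) = mex({0, 1, 2, 3, 4, 5, 6, 7}) = 8
G(28) = mex({0, 1, 2, 3, 4, 6, 7, 8}) = 5
G(29) = mex({0, 1, 2, 3, 5, 6, 7, 8, 9}) = 4
G(30) = mex({0, 1, 2, 3, 4, 5, 6, 9, 10}) = 7
G(31) = mex({0, 1, 3, 4, 5, 7, 10, 11}) = 2
G(32) = mex({0, 2, 3, 4, 5, 6, 7, 9, 11}) = 1
G(33) = mex({0, 1, 2, 3, 4, 5, 6, 7, 9, 12}) = 8
G(34) = mex({0, 1, 2, 3, 4, 5, 7, 8, 11, 12}) = 6
G(35) = mex({0, 1, 2, 3, 4, 5, 6, 8, 9, 10, 11}) = 7
G(36) = mex({0, 1, 2, 3, 5, 6, 7, 9, 10}) = 4
G(37) = mex({0, 2, 3, 4, 6, 7, 9, 10, 11, 12}) = 1
G(38) = mex({0, 1, 3, 4, 5, 6, 7, 9, 10, 11, 12}) = 2
G(39) = mex({0, 1, 2, 4, 5, 6, 7, 9, 10, 12, 14}) = 3
G(40) = mex({0, 2, 3, 4, 6, 7, 11, 12, 14}) = 1
G(41) = mex({0, 1, 2, 3, 5, 6, 7, 9, 10, 11, 12}) = 4
G(42) = mex({0, 1, 2, 3, 4, 5, 6, 9, 10}) = 7
G(43) = mex({0, 1, 3, 4, 5, 7, 9, 10, 12, 15}) = 2
G(44) = mex({0, 2, 3, 4, 5, 6, 7, 9, 10, 12, 15}) = 1
Therefore G(44) = 1.

1


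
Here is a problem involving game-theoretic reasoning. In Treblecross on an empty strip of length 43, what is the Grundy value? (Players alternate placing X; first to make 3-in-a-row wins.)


Treblecross: place X on empty cells; 3-in-a-row wins.
Playing within two cells of an existing X lets the opponent win at once, so sensible play treats the cells i-2..i+2 around each X as dead. The player left with no safe cell loses, so this is a normal-play take-away game on strips of safe cells.
Placing X at cell i (0-indexed) of a strip of k safe cells leaves independent strips of sizes max(0, i-2) and max(0, k-i-3). Hence G(k) = mex{ G(max(0,i-2)) XOR G(max(0,k-i-3)) : 0 <= i < k }, with G(0) = 0.
G(1): splits (0,0):0^0=0 -> mex({0}) = 1
G(2): splits (0,0):0^0=0 -> mex({0}) = 1
G(3): splits (0,0):0^0=0 -> mex({0}) = 1
G(4): splits (0,1):0^1=1 (0,0):0^0=0 -> mex({0, 1}) = 2
G(5): splits (0,2):0^1=1 (0,1):0^1=1 (0,0):0^0=0 -> mex({0, 1}) = 2
G(6) = mex({1}) = 0
G(7) = mex({0, 1, 2}) = 3
G(8) = mex({0, 1, 2}) = 3
G(9) = mex({0, 2}) = 1
G(10) = mex({0, 2, 3}) = 1
G(11) = mex({0, 3}) = 1
G(12) = mex({1, 3}) = 0
G(13) = mex({0, 1, 2, 3}) = 4
G(14) = mex({0, 1, 2}) = 3
G(15) = mex({0, 1, 2}) = 3
G(16) = mex({0, 1, 2, 4}) = 3
G(17) = mex({0, 1, 3, 4}) = 2
G(18) = mex({0, 1, 3, 4}) = 2
G(19) = mex({0, 1, 3, 5}) = 2
G(20) = mex({0, 1, 2, 3, 5}) = 4
G(21) = mex({0, 1, 2, 3, 5}) = 4
G(22) = mex({1, 2, 6}) = 0
G(23) = mex({0, 1, 2, 3, 4, 6}) = 5
G(24) = mex({0, 1, 2, 3, 4}) = 5
G(25) = mex({0, 1, 3, 4, 7}) = 2
G(26) = mex({0, 1, 3, 4, 5, 7}) = 2
G(27) = mex({0, 1, 3, 5}) = 2
G(28) = mex({0, 1, 2, 5}) = 3
G(29) = mex({0, 1, 2, 4, 5, 6}) = 3
G(30) = mex({1, 2, 4, 6}) = 0
G(31) = mex({0, 1, 2, 3, 4, 6}) = 5
G(32) = mex({1, 2, 3, 4, 7}) = 0
G(33) = mex({0, 3, 7}) = 1
G(34) = mex({0, 2, 3, 5, 7}) = 1
G(35) = mex({0, 2, 3, 5, 6}) = 1
G(36) = mex({0, 1, 2, 5, 6}) = 3
G(37) = mex({0, 1, 2, 4, 5, 6}) = 3
G(38) = mex({0, 1, 2, 4}) = 3
G(39) = mex({0, 1, 2, 3, 4, 7}) = 5
G(40) = mex({0, 1, 2, 3, 4, 5, 7}) = 6
G(41) = mex({0, 1, 2, 3, 5, 7}) = 4
G(42) = mex({0, 1, 2, 3, 5, 6, 7}) = 4
G(43) = mex({0, 2, 3, 5, 6}) = 1
Therefore G(43) = 1.

1


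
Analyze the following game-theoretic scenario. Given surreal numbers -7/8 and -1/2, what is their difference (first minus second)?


x = -7/8, y = -1/2
Converting to common denominator: 8
x = -7/8, y = -4/8
x - y = -7/8 - -1/2 = -3/8

-3/8


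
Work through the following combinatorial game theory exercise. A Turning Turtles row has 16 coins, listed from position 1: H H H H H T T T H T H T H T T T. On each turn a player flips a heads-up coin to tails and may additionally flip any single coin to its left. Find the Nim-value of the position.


Coins: H H H H H T T T H T H T H T T T
Key fact: a single head at position k behaves exactly like a Nim heap of size k (turning it to T and optionally flipping a coin at j < k corresponds to moving the heap from k to j, or to 0), and heads combine as a disjunctive sum (two heads at the same place would cancel, matching j XOR j = 0). So the Nim-value is the XOR of the 1-indexed positions of the heads.
Face-up positions (1-indexed): [1, 2, 3, 4, 5, 9, 11, 13]
XOR 0 with 1: 0 XOR 1 = 1
XOR 1 with 2: 1 XOR 2 = 3
XOR 3 with 3: 3 XOR 3 = 0
XOR 0 with 4: 0 XOR 4 = 4
XOR 4 with 5: 4 XOR 5 = 1
XOR 1 with 9: 1 XOR 9 = 8
XOR 8 with 11: 8 XOR 11 = 3
XOR 3 with 13: 3 XOR 13 = 14
Nim-value = 14

14


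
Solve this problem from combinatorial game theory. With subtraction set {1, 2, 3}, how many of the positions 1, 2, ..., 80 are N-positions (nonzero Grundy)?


Subtraction set S = {1, 2, 3}, so G(n) = n mod 4.
G(n) = 0 when n is a multiple of 4.
Multiples of 4 in [1, 80]: 20
N-positions (nonzero Grundy) = 80 - 20 = 60

60


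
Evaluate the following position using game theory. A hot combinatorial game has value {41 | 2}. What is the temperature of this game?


The game is {41 | 2}, a switch {a | b} with numbers a > b.
Cooling {a | b} by t gives {a - t | b + t}, which stops being hot when a - t = b + t, i.e. at t = (a - b)/2. So the temperature of a switch is (a - b)/2.
Temperature = (Left option - Right option) / 2
= (41 - (2)) / 2
= 39 / 2
= 39/2

39/2


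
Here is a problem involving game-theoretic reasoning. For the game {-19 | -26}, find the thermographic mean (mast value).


Game = {-19 | -26}, a switch {a | b} with numbers a > b.
Its thermograph has left wall a - t and right wall b + t, which meet at t = (a - b)/2, where both equal (a + b)/2. So the mast (mean value) is at (a + b)/2.
Mean = (-19 + (-26))/2 = -45/2 = -45/2

-45/2


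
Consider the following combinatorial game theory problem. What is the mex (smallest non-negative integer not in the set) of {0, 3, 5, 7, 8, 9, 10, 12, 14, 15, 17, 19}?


Set = {0, 3, 5, 7, 8, 9, 10, 12, 14, 15, 17, 19}
0 is in the set.
1 is NOT in the set. This is the mex.
mex = 1

1


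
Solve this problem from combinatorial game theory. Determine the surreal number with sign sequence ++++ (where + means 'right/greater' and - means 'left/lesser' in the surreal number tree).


Sign expansion: ++++
Rule: track bounds (lo, hi), initially (-inf, +inf). On '+', the current value becomes lo and we move to the simplest number in (value, hi): value + 1 if hi = +inf, otherwise the midpoint (value + hi)/2. On '-', the current value becomes hi and we move to value - 1 if lo = -inf, otherwise the midpoint (lo + value)/2.
Start at 0.
Step 1: sign = +, move right. Bounds: (0, +inf). Value = 1
Step 2: sign = +, move right. Bounds: (1, +inf). Value = 2
Step 3: sign = +, move right. Bounds: (2, +inf). Value = 3
Step 4: sign = +, move right. Bounds: (3, +inf). Value = 4
The surreal number with sign expansion ++++ is 4.

4


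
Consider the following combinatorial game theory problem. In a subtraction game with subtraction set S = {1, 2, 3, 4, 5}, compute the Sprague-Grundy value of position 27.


The subtraction set is S = {1, 2, 3, 4, 5}.
G(k) = mex{ G(k - s) : s in S, s <= k }. We compute iteratively: G(0) = 0.
G(1) = mex({0}) = 1
G(2) = mex({0, 1}) = 2
G(3) = mex({0, 1, 2}) = 3
G(4) = mex({0, 1, 2, 3}) = 4
G(5) = mex({0, 1, 2, 3, 4}) = 5
G(6) = mex({1, 2, 3, 4, 5}) = 0
G(7) = mex({0, 2, 3, 4, 5}) = 1
G(8) = mex({0, 1, 3, 4, 5}) = 2
G(9) = mex({0, 1, 2, 4, 5}) = 3
G(10) = mex({0, 1, 2, 3, 5}) = 4
Observe that G(6)..G(10) = 0, 1, 2, 3, 4 repeats G(0)..G(4) = 0, 1, 2, 3, 4.
For k >= max(S) = 5, G(k) is determined by the previous 5 values G(k-5)..G(k-1); a window of 5 consecutive values has recurred shifted by 6, so by induction G(k + 6) = G(k) for all k >= 0: the sequence is periodic from the start with period 6.
One period: G(0..5) = 0, 1, 2, 3, 4, 5.
27 mod 6 = 3, so G(27) = G(3) = 3.

3


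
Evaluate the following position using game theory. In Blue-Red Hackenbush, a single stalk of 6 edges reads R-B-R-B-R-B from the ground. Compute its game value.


Edges (from ground): R-B-R-B-R-B
By Berlekamp's sign-expansion rule, a Blue-Red Hackenbush stalk has the value of the surreal number whose sign sequence is the edge sequence with B -> + and R -> -.
Sign sequence: -+-+-+
Trace the sign expansion in the surreal number tree, starting from 0:
Edge 1: R (sign -) -> bounds (-inf, 0), value = -1
Edge 2: B (sign +) -> bounds (-1, 0), value = -1/2
Edge 3: R (sign -) -> bounds (-1, -1/2), value = -3/4
Edge 4: B (sign +) -> bounds (-3/4, -1/2), value = -5/8
Edge 5: R (sign -) -> bounds (-3/4, -5/8), value = -11/16
Edge 6: B (sign +) -> bounds (-11/16, -5/8), value = -21/32
Game value = -21/32

-21/32


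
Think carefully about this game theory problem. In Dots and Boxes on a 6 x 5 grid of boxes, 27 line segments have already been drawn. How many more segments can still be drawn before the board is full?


Grid: 6 x 5 boxes, i.e. 7 rows and 6 columns of dots.
Horizontal edges: (rows + 1) * cols = 7 * 5 = 35
Vertical edges: rows * (cols + 1) = 6 * 6 = 36
Total edges: 35 + 36 = 71
Edges drawn: 27
Remaining: 71 - 27 = 44

44


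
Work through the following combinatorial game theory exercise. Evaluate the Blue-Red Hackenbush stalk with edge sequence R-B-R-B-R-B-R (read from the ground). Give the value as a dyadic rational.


Edges (from ground): R-B-R-B-R-B-R
By Berlekamp's sign-expansion rule, a Blue-Red Hackenbush stalk has the value of the surreal number whose sign sequence is the edge sequence with B -> + and R -> -.
Sign sequence: -+-+-+-
Trace the sign expansion in the surreal number tree, starting from 0:
Edge 1: R (sign -) -> bounds (-inf, 0), value = -1
Edge 2: B (sign +) -> bounds (-1, 0), value = -1/2
Edge 3: R (sign -) -> bounds (-1, -1/2), value = -3/4
Edge 4: B (sign +) -> bounds (-3/4, -1/2), value = -5/8
Edge 5: R (sign -) -> bounds (-3/4, -5/8), value = -11/16
Edge 6: B (sign +) -> bounds (-11/16, -5/8), value = -21/32
Edge 7: R (sign -) -> bounds (-11/16, -21/32), value = -43/64
Game value = -43/64

-43/64


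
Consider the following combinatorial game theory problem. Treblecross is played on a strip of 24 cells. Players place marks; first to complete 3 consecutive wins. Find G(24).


Treblecross: place X on empty cells; 3-in-a-row wins.
Playing within two cells of an existing X lets the opponent win at once, so sensible play treats the cells i-2..i+2 around each X as dead. The player left with no safe cell loses, so this is a normal-play take-away game on strips of safe cells.
Placing X at cell i (0-indexed) of a strip of k safe cells leaves independent strips of sizes max(0, i-2) and max(0, k-i-3). Hence G(k) = mex{ G(max(0,i-2)) XOR G(max(0,k-i-3)) : 0 <= i < k }, with G(0) = 0.
G(1): splits (0,0):0^0=0 -> mex({0}) = 1
G(2): splits (0,0):0^0=0 -> mex({0}) = 1
G(3): splits (0,0):0^0=0 -> mex({0}) = 1
G(4): splits (0,1):0^1=1 (0,0):0^0=0 -> mex({0, 1}) = 2
G(5): splits (0,2):0^1=1 (0,1):0^1=1 (0,0):0^0=0 -> mex({0, 1}) = 2
G(6) = mex({1}) = 0
G(7) = mex({0, 1, 2}) = 3
G(8) = mex({0, 1, 2}) = 3
G(9) = mex({0, 2}) = 1
G(10) = mex({0, 2, 3}) = 1
G(11) = mex({0, 3}) = 1
G(12) = mex({1, 3}) = 0
G(13) = mex({0, 1, 2, 3}) = 4
G(14) = mex({0, 1, 2}) = 3
G(15) = mex({0, 1, 2}) = 3
G(16) = mex({0, 1, 2, 4}) = 3
G(17) = mex({0, 1, 3, 4}) = 2
G(18) = mex({0, 1, 3, 4}) = 2
G(19) = mex({0, 1, 3, 5}) = 2
G(20) = mex({0, 1, 2, 3, 5}) = 4
G(21) = mex({0, 1, 2, 3, 5}) = 4
G(22) = mex({1, 2, 6}) = 0
G(23) = mex({0, 1, 2, 3, 4, 6}) = 5
G(24) = mex({0, 1, 2, 3, 4}) = 5
Therefore G(24) = 5.

5


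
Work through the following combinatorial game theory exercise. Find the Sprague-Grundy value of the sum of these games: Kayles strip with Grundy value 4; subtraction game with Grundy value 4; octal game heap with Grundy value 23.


By the Sprague-Grundy theorem, the Grundy value of a sum of games is the XOR of individual Grundy values.
Kayles strip: Grundy value = 4. Running XOR: 0 XOR 4 = 4
subtraction game: Grundy value = 4. Running XOR: 4 XOR 4 = 0
octal game heap: Grundy value = 23. Running XOR: 0 XOR 23 = 23
The combined Grundy value is 23.

23


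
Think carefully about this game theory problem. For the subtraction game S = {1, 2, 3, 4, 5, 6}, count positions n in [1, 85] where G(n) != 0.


Subtraction set S = {1, 2, 3, 4, 5, 6}, so G(n) = n mod 7.
G(n) = 0 when n is a multiple of 7.
Multiples of 7 in [1, 85]: 12
N-positions (nonzero Grundy) = 85 - 12 = 73

73


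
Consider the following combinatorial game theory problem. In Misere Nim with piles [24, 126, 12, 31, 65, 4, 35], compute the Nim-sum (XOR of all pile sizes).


We need the XOR (exclusive or) of all pile sizes.
After XOR-ing pile 1 (size 24): 0 XOR 24 = 24
After XOR-ing pile 2 (size 126): 24 XOR 126 = 102
After XOR-ing pile 3 (size 12): 102 XOR 12 = 106
After XOR-ing pile 4 (size 31): 106 XOR 31 = 117
After XOR-ing pile 5 (size 65): 117 XOR 65 = 52
After XOR-ing pile 6 (size 4): 52 XOR 4 = 48
After XOR-ing pile 7 (size 35): 48 XOR 35 = 19
The Nim-value of this position is 19.

19


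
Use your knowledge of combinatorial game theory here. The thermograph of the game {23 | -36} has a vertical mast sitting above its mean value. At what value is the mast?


Game = {23 | -36}, a switch {a | b} with numbers a > b.
Its thermograph has left wall a - t and right wall b + t, which meet at t = (a - b)/2, where both equal (a + b)/2. So the mast (mean value) is at (a + b)/2.
Mean = (23 + (-36))/2 = -13/2 = -13/2

-13/2


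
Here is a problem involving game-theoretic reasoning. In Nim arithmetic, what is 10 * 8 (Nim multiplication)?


Nim multiplication is bilinear over XOR: (u XOR v) * w = (u*w) XOR (v*w).
So we split each operand into its bit components and XOR the pairwise Nim products.
10 = 2 + 8 (as XOR of powers of 2).
8 = 8 (as XOR of powers of 2).
Using the standard Nim-product table on single bits:
  2*2 = 3,   2*4 = 8,   2*8 = 12,
  4*4 = 6,   4*8 = 11,  8*8 = 13,
and  1*x = x (identity), k*l = l*k (commutative).
Pairwise Nim products:
  2 * 8 = 12
  8 * 8 = 13
XOR them: 12 XOR 13 = 1.
Result: 10 * 8 = 1 (in Nim).

1


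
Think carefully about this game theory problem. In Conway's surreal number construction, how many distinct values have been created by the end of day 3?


Day 0: {|} = 0 is born. Count = 1.
Day n: the number of surreal numbers born by day n is 2^(n+1) - 1.
By day 0: 2^1 - 1 = 1
By day 1: 2^2 - 1 = 3
By day 2: 2^3 - 1 = 7
By day 3: 2^4 - 1 = 15
By day 3: 15 surreal numbers.

15


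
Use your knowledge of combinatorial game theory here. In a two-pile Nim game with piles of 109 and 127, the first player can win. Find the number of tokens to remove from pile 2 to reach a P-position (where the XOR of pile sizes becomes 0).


Piles: 109 and 127
Current XOR: 109 XOR 127 = 18 (non-zero, so this is an N-position).
To make the XOR zero, we need to find a move that balances the piles.
For pile 2 (size 127): target = 127 XOR 18 = 109
We reduce pile 2 from 127 to 109.
Tokens removed: 127 - 109 = 18
Verification: 109 XOR 109 = 0

18


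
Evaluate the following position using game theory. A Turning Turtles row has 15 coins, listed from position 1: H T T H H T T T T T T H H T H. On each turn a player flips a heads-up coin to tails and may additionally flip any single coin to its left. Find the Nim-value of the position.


Coins: H T T H H T T T T T T H H T H
Key fact: a single head at position k behaves exactly like a Nim heap of size k (turning it to T and optionally flipping a coin at j < k corresponds to moving the heap from k to j, or to 0), and heads combine as a disjunctive sum (two heads at the same place would cancel, matching j XOR j = 0). So the Nim-value is the XOR of the 1-indexed positions of the heads.
Face-up positions (1-indexed): [1, 4, 5, 12, 13, 15]
XOR 0 with 1: 0 XOR 1 = 1
XOR 1 with 4: 1 XOR 4 = 5
XOR 5 with 5: 5 XOR 5 = 0
XOR 0 with 12: 0 XOR 12 = 12
XOR 12 with 13: 12 XOR 13 = 1
XOR 1 with 15: 1 XOR 15 = 14
Nim-value = 14

14


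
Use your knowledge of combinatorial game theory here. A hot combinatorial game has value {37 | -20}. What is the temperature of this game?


The game is {37 | -20}, a switch {a | b} with numbers a > b.
Cooling {a | b} by t gives {a - t | b + t}, which stops being hot when a - t = b + t, i.e. at t = (a - b)/2. So the temperature of a switch is (a - b)/2.
Temperature = (Left option - Right option) / 2
= (37 - (-20)) / 2
= 57 / 2
= 57/2

57/2


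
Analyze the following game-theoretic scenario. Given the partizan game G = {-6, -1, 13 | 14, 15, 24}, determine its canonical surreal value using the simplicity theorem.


Left options: {-6, -1, 13}, max = 13
Right options: {14, 15, 24}, min = 14
All options are numbers and max(Left) < min(Right), so by the simplicity theorem the value is the simplest (earliest-born) number strictly between 13 and 14.
No integer lies strictly between 13 and 14, so the value is the dyadic rational m/2^k in the interval with the smallest k (then m odd); search k = 1, 2, ...:
Denominator 2: 27/2 lies strictly between 13 and 14 -- found.
The simplest number in the interval is 27/2.
Game value = 27/2

27/2


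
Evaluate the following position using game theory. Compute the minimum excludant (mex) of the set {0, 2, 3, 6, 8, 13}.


Set = {0, 2, 3, 6, 8, 13}
0 is in the set.
1 is NOT in the set. This is the mex.
mex = 1

1


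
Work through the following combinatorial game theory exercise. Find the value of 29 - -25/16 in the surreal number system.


x = 29, y = -25/16
Converting to common denominator: 16
x = 464/16, y = -25/16
x - y = 29 - -25/16 = 489/16

489/16


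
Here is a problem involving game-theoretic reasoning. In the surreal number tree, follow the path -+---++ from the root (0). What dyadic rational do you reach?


Sign expansion: -+---++
Rule: track bounds (lo, hi), initially (-inf, +inf). On '+', the current value becomes lo and we move to the simplest number in (value, hi): value + 1 if hi = +inf, otherwise the midpoint (value + hi)/2. On '-', the current value becomes hi and we move to value - 1 if lo = -inf, otherwise the midpoint (lo + value)/2.
Start at 0.
Step 1: sign = -, move left. Bounds: (-inf, 0). Value = -1
Step 2: sign = +, move right. Bounds: (-1, 0). Value = -1/2
Step 3: sign = -, move left. Bounds: (-1, -1/2). Value = -3/4
Step 4: sign = -, move left. Bounds: (-1, -3/4). Value = -7/8
Step 5: sign = -, move left. Bounds: (-1, -7/8). Value = -15/16
Step 6: sign = +, move right. Bounds: (-15/16, -7/8). Value = -29/32
Step 7: sign = +, move right. Bounds: (-29/32, -7/8). Value = -57/64
The surreal number with sign expansion -+---++ is -57/64.

-57/64


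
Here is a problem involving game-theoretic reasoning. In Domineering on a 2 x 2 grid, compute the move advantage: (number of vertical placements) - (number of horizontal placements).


Board is 2 x 2 (rows x cols).
Left (vertical) placements: (rows-1) * cols = 1 * 2 = 2
Right (horizontal) placements: rows * (cols-1) = 2 * 1 = 2
Advantage = Left - Right = 2 - 2 = 0

0


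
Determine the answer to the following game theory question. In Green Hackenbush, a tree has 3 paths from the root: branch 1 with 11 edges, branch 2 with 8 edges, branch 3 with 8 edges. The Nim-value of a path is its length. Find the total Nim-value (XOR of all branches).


The tree has 3 branches from the ground vertex.
In Green Hackenbush, the Nim-value of a simple path of length k is k.
Branch 1: length 11, Nim-value = 11
Branch 2: length 8, Nim-value = 8
Branch 3: length 8, Nim-value = 8
Total Nim-value = XOR of all branch values:
0 XOR 11 = 11
11 XOR 8 = 3
3 XOR 8 = 11
Nim-value of the tree = 11

11


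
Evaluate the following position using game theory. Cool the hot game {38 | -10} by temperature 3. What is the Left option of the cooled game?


Original game: {38 | -10} (a switch {a | b} with a > b).
Cooling by t (for t below the temperature (a - b)/2 = 24) taxes each move by t: {a | b} cooled by t is {a - t | b + t}.
Cooling amount: t = 3
Cooled Left option: 38 - 3 = 35
Cooled Right option: -10 + 3 = -7
Cooled game: {35 | -7}
Left option = 35

35


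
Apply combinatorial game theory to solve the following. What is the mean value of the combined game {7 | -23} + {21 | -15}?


G1 = {7 | -23}, G2 = {21 | -15}
Each is a switch {a | b} with numbers a > b; its mean value is (a + b)/2, and mean value is additive over game sums: m(G1 + G2) = m(G1) + m(G2).
Mean of G1 = (7 + (-23))/2 = -16/2 = -8
Mean of G2 = (21 + (-15))/2 = 6/2 = 3
Mean of G1 + G2 = -8 + 3 = -5

-5


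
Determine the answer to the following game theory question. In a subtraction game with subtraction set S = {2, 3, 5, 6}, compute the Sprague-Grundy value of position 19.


The subtraction set is S = {2, 3, 5, 6}.
G(k) = mex{ G(k - s) : s in S, s <= k }. We compute iteratively: G(0) = 0.
G(1) = mex({}) = 0
G(2) = mex({0}) = 1
G(3) = mex({0}) = 1
G(4) = mex({0, 1}) = 2
G(5) = mex({0, 1}) = 2
G(6) = mex({0, 1, 2}) = 3
G(7) = mex({0, 1, 2}) = 3
G(8) = mex({1, 2, 3}) = 0
G(9) = mex({1, 2, 3}) = 0
G(10) = mex({0, 2, 3}) = 1
G(11) = mex({0, 2, 3}) = 1
G(12) = mex({0, 1, 3}) = 2
G(13) = mex({0, 1, 3}) = 2
Observe that G(8)..G(13) = 0, 0, 1, 1, 2, 2 repeats G(0)..G(5) = 0, 0, 1, 1, 2, 2.
For k >= max(S) = 6, G(k) is determined by the previous 6 values G(k-6)..G(k-1); a window of 6 consecutive values has recurred shifted by 8, so by induction G(k + 8) = G(k) for all k >= 0: the sequence is periodic from the start with period 8.
One period: G(0..7) = 0, 0, 1, 1, 2, 2, 3, 3.
19 mod 8 = 3, so G(19) = G(3) = 1.

1


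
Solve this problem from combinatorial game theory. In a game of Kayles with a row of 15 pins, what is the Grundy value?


Kayles: a move removes 1 or 2 adjacent pins from a contiguous row.
Removing pins from a row of k leaves two independent rows (a, b) with a + b = k - 1 (one pin) or a + b = k - 2 (two pins); an end removal gives a = 0.
By Sprague-Grundy, G(k) = mex{ G(a) XOR G(b) } over all these splits. G(0) = 0.
G(1): splits (0,0):0^0=0 -> mex({0}) = 1
G(2): splits (0,1):0^1=1 (0,0):0^0=0 -> mex({0, 1}) = 2
G(3): splits (0,2):0^2=2 (1,1):1^1=0 (0,1):0^1=1 -> mex({0, 1, 2}) = 3
G(4): splits (0,3):0^3=3 (1,2):1^2=3 (0,2):0^2=2 (1,1):1^1=0 -> mex({0, 2, 3}) = 1
G(5): splits (0,4):0^1=1 (1,3):1^3=2 (2,2):2^2=0 (0,3):0^3=3 (1,2):1^2=3 -> mex({0, 1, 2, 3}) = 4
G(6) = mex({0, 1, 2, 4}) = 3
G(7) = mex({0, 1, 3, 4, 5}) = 2
G(8) = mex({0, 2, 3, 5, 6}) = 1
G(9) = mex({0, 1, 2, 3, 6, 7}) = 4
G(10) = mex({0, 1, 3, 4, 5, 7}) = 2
G(11) = mex({0, 1, 2, 3, 4, 5}) = 6
G(12) = mex({0, 1, 2, 3, 5, 6, 7}) = 4
G(13) = mex({0, 2, 3, 4, 6, 7}) = 1
G(14) = mex({0, 1, 4, 5, 6, 7}) = 2
G(15) = mex({0, 1, 2, 3, 4, 5, 6}) = 7
Therefore G(15) = 7.

7


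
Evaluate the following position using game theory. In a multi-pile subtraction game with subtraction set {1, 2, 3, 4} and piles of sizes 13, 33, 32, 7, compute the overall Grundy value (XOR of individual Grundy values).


Subtraction set: {1, 2, 3, 4}
For this subtraction set, G(n) = n mod 5 (period = max + 1 = 5).
Pile 1 (size 13): G(13) = 13 mod 5 = 3
Pile 2 (size 33): G(33) = 33 mod 5 = 3
Pile 3 (size 32): G(32) = 32 mod 5 = 2
Pile 4 (size 7): G(7) = 7 mod 5 = 2
Total Grundy value = XOR of all: 3 XOR 3 XOR 2 XOR 2 = 0

0


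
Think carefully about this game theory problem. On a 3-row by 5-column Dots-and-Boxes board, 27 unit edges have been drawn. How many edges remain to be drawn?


Grid: 3 x 5 boxes, i.e. 4 rows and 6 columns of dots.
Horizontal edges: (rows + 1) * cols = 4 * 5 = 20
Vertical edges: rows * (cols + 1) = 3 * 6 = 18
Total edges: 20 + 18 = 38
Edges drawn: 27
Remaining: 38 - 27 = 11

11


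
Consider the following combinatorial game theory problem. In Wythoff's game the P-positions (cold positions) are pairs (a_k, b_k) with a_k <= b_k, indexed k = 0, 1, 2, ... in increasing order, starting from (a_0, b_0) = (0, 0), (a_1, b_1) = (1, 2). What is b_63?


By Wythoff's theorem, a_k = floor(k * phi) and b_k = floor(k * phi^2) = a_k + k, where phi = (1 + sqrt(5))/2 is the golden ratio.
phi = (1 + sqrt(5))/2 = 1.618034
phi^2 = phi + 1 = 2.618034
k = 63
k * phi^2 = 63 * 2.618034 = 164.936141
b_63 = floor(k * phi^2) = 164 (check: a_63 + k = 101 + 63 = 164)

164


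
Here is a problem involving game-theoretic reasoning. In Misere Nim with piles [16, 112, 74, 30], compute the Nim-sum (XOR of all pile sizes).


We need the XOR (exclusive or) of all pile sizes.
After XOR-ing pile 1 (size 16): 0 XOR 16 = 16
After XOR-ing pile 2 (size 112): 16 XOR 112 = 96
After XOR-ing pile 3 (size 74): 96 XOR 74 = 42
After XOR-ing pile 4 (size 30): 42 XOR 30 = 52
The Nim-value of this position is 52.

52


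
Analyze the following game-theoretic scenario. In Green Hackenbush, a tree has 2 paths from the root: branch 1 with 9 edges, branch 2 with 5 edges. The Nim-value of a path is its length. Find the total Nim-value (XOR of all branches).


The tree has 2 branches from the ground vertex.
In Green Hackenbush, the Nim-value of a simple path of length k is k.
Branch 1: length 9, Nim-value = 9
Branch 2: length 5, Nim-value = 5
Total Nim-value = XOR of all branch values:
0 XOR 9 = 9
9 XOR 5 = 12
Nim-value of the tree = 12

12


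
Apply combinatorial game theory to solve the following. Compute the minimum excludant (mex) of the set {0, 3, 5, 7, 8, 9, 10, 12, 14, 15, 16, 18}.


Set = {0, 3, 5, 7, 8, 9, 10, 12, 14, 15, 16, 18}
0 is in the set.
1 is NOT in the set. This is the mex.
mex = 1

1


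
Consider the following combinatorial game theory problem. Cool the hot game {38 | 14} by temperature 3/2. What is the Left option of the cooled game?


Original game: {38 | 14} (a switch {a | b} with a > b).
Cooling by t (for t below the temperature (a - b)/2 = 12) taxes each move by t: {a | b} cooled by t is {a - t | b + t}.
Cooling amount: t = 3/2
Cooled Left option: 38 - 3/2 = 73/2
Cooled Right option: 14 + 3/2 = 31/2
Cooled game: {73/2 | 31/2}
Left option = 73/2

73/2


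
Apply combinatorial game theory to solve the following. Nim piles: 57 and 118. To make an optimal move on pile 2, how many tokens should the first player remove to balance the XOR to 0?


Piles: 57 and 118
Current XOR: 57 XOR 118 = 79 (non-zero, so this is an N-position).
To make the XOR zero, we need to find a move that balances the piles.
For pile 2 (size 118): target = 118 XOR 79 = 57
We reduce pile 2 from 118 to 57.
Tokens removed: 118 - 57 = 61
Verification: 57 XOR 57 = 0

61


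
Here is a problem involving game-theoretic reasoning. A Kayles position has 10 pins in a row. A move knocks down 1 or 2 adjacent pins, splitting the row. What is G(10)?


Kayles: a move removes 1 or 2 adjacent pins from a contiguous row.
Removing pins from a row of k leaves two independent rows (a, b) with a + b = k - 1 (one pin) or a + b = k - 2 (two pins); an end removal gives a = 0.
By Sprague-Grundy, G(k) = mex{ G(a) XOR G(b) } over all these splits. G(0) = 0.
G(1): splits (0,0):0^0=0 -> mex({0}) = 1
G(2): splits (0,1):0^1=1 (0,0):0^0=0 -> mex({0, 1}) = 2
G(3): splits (0,2):0^2=2 (1,1):1^1=0 (0,1):0^1=1 -> mex({0, 1, 2}) = 3
G(4): splits (0,3):0^3=3 (1,2):1^2=3 (0,2):0^2=2 (1,1):1^1=0 -> mex({0, 2, 3}) = 1
G(5): splits (0,4):0^1=1 (1,3):1^3=2 (2,2):2^2=0 (0,3):0^3=3 (1,2):1^2=3 -> mex({0, 1, 2, 3}) = 4
G(6) = mex({0, 1, 2, 4}) = 3
G(7) = mex({0, 1, 3, 4, 5}) = 2
G(8) = mex({0, 2, 3, 5, 6}) = 1
G(9) = mex({0, 1, 2, 3, 6, 7}) = 4
G(10) = mex({0, 1, 3, 4, 5, 7}) = 2
Therefore G(10) = 2.

2


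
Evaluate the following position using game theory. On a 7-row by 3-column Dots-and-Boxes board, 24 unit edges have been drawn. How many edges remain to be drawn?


Grid: 7 x 3 boxes, i.e. 8 rows and 4 columns of dots.
Horizontal edges: (rows + 1) * cols = 8 * 3 = 24
Vertical edges: rows * (cols + 1) = 7 * 4 = 28
Total edges: 24 + 28 = 52
Edges drawn: 24
Remaining: 52 - 24 = 28

28


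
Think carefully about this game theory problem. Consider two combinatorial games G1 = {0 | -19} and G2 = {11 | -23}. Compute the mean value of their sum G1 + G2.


G1 = {0 | -19}, G2 = {11 | -23}
Each is a switch {a | b} with numbers a > b; its mean value is (a + b)/2, and mean value is additive over game sums: m(G1 + G2) = m(G1) + m(G2).
Mean of G1 = (0 + (-19))/2 = -19/2 = -19/2
Mean of G2 = (11 + (-23))/2 = -12/2 = -6
Mean of G1 + G2 = -19/2 + -6 = -31/2

-31/2


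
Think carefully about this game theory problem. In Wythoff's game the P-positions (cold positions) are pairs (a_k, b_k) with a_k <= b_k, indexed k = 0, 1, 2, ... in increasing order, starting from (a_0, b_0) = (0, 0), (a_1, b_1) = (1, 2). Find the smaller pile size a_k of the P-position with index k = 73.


By Wythoff's theorem, a_k = floor(k * phi) and b_k = floor(k * phi^2) = a_k + k, where phi = (1 + sqrt(5))/2 is the golden ratio.
phi = (1 + sqrt(5))/2 = 1.618034
k = 73
k * phi = 73 * 1.618034 = 118.116481
a_73 = floor(k * phi) = 118

118


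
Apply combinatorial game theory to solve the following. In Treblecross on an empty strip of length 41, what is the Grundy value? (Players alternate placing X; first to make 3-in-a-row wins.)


Treblecross: place X on empty cells; 3-in-a-row wins.
Playing within two cells of an existing X lets the opponent win at once, so sensible play treats the cells i-2..i+2 around each X as dead. The player left with no safe cell loses, so this is a normal-play take-away game on strips of safe cells.
Placing X at cell i (0-indexed) of a strip of k safe cells leaves independent strips of sizes max(0, i-2) and max(0, k-i-3). Hence G(k) = mex{ G(max(0,i-2)) XOR G(max(0,k-i-3)) : 0 <= i < k }, with G(0) = 0.
G(1): splits (0,0):0^0=0 -> mex({0}) = 1
G(2): splits (0,0):0^0=0 -> mex({0}) = 1
G(3): splits (0,0):0^0=0 -> mex({0}) = 1
G(4): splits (0,1):0^1=1 (0,0):0^0=0 -> mex({0, 1}) = 2
G(5): splits (0,2):0^1=1 (0,1):0^1=1 (0,0):0^0=0 -> mex({0, 1}) = 2
G(6) = mex({1}) = 0
G(7) = mex({0, 1, 2}) = 3
G(8) = mex({0, 1, 2}) = 3
G(9) = mex({0, 2}) = 1
G(10) = mex({0, 2, 3}) = 1
G(11) = mex({0, 3}) = 1
G(12) = mex({1, 3}) = 0
G(13) = mex({0, 1, 2, 3}) = 4
G(14) = mex({0, 1, 2}) = 3
G(15) = mex({0, 1, 2}) = 3
G(16) = mex({0, 1, 2, 4}) = 3
G(17) = mex({0, 1, 3, 4}) = 2
G(18) = mex({0, 1, 3, 4}) = 2
G(19) = mex({0, 1, 3, 5}) = 2
G(20) = mex({0, 1, 2, 3, 5}) = 4
G(21) = mex({0, 1, 2, 3, 5}) = 4
G(22) = mex({1, 2, 6}) = 0
G(23) = mex({0, 1, 2, 3, 4, 6}) = 5
G(24) = mex({0, 1, 2, 3, 4}) = 5
G(25) = mex({0, 1, 3, 4, 7}) = 2
G(26) = mex({0, 1, 3, 4, 5, 7}) = 2
G(27) = mex({0, 1, 3, 5}) = 2
G(28) = mex({0, 1, 2, 5}) = 3
G(29) = mex({0, 1, 2, 4, 5, 6}) = 3
G(30) = mex({1, 2, 4, 6}) = 0
G(31) = mex({0, 1, 2, 3, 4, 6}) = 5
G(32) = mex({1, 2, 3, 4, 7}) = 0
G(33) = mex({0, 3, 7}) = 1
G(34) = mex({0, 2, 3, 5, 7}) = 1
G(35) = mex({0, 2, 3, 5, 6}) = 1
G(36) = mex({0, 1, 2, 5, 6}) = 3
G(37) = mex({0, 1, 2, 4, 5, 6}) = 3
G(38) = mex({0, 1, 2, 4}) = 3
G(39) = mex({0, 1, 2, 3, 4, 7}) = 5
G(40) = mex({0, 1, 2, 3, 4, 5, 7}) = 6
G(41) = mex({0, 1, 2, 3, 5, 7}) = 4
Therefore G(41) = 4.

4
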